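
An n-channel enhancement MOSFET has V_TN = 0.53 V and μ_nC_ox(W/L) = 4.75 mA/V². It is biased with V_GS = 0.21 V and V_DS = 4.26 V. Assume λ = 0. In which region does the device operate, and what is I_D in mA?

V_GS = 0.21 V < V_TN = 0.53 V, so the transistor is in cutoff.

Cutoff; I_D = 0 mA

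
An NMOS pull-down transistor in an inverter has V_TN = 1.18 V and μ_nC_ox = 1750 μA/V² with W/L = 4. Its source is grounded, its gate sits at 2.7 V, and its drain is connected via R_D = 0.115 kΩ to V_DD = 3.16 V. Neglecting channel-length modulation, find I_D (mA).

I_D = 8.09 mA

V_GS = V_G = 2.7 V, so V_ov = 2.7 − 1.18 = 1.52 V.
k_n = μ_nC_ox · (W/L) = 7 mA/V².
Assume saturation: I_D = ½ k_n V_ov² = 0.5 × 7 × 1.52² = 8.09 mA, giving V_DS = V_DD − I_D R_D = 3.16 − 8.09 × 0.115 = 2.23 V.
V_DS = 2.23 V ≥ V_ov = 1.52 V, confirming saturation.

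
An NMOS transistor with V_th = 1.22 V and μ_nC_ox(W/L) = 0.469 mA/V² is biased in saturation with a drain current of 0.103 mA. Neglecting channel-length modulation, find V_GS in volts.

In saturation I_D = ½ k_n (V_GS − V_th)², so V_GS − V_th = √(2 I_D / k_n) = √(2 × 0.103 / 0.469) = 0.663 V.
V_GS = 1.22 + 0.663 = 1.88 V.

V_GS = 1.88 V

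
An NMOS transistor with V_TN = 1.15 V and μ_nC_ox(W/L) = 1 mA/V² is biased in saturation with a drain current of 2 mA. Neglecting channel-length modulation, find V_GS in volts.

V_GS = 3.15 V

In saturation I_D = ½ k_n (V_GS − V_TN)², so V_GS − V_TN = √(2 I_D / k_n) = √(2 × 2 / 1) = 2 V.
V_GS = 1.15 + 2 = 3.15 V.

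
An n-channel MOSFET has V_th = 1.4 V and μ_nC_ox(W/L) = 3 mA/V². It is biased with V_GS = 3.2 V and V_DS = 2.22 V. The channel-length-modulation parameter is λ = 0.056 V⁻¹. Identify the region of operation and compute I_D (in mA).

V_ov = V_GS − V_th = 3.2 − 1.4 = 1.8 V.
Since V_DS = 2.22 V ≥ V_ov = 1.8 V, the device is in saturation.
I_D = ½ k_n V_ov² (1 + λ V_DS) = 0.5 × 3 × 1.8² × (1 + 0.056 × 2.22) = 5.46 mA.

Saturation; I_D = 5.46 mA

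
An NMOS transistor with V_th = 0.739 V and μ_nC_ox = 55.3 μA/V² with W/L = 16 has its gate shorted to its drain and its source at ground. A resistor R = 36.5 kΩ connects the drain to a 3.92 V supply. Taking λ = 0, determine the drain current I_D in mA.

With gate tied to drain, V_GS = V_DS ≥ V_GS − V_th, so the device is in saturation.
k_n = μ_nC_ox · (W/L) = 0.8848 mA/V².
KCL at the drain: ½ k_n (V_GS − V_th)² = (V_DD − V_GS)/R.
Let x = V_GS − 0.739. Then 16.1 x² + x − 3.181 = 0, giving x = 0.414 V (positive root), so V_GS = 1.15 V.
I_D = (V_DD − V_GS)/R = (3.92 − 1.15) / 36.5 = 0.0758 mA.

I_D = 0.0758 mA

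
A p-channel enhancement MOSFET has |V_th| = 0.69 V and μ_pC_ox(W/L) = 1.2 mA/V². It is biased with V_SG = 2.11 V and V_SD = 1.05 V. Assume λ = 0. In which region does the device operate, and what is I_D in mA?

V_ov = V_SG − |V_th| = 2.11 − 0.69 = 1.42 V.
Since V_SD = 1.05 V < V_ov = 1.42 V, the device is in the triode region.
I_D = k_p [V_ov · V_SD − ½ V_SD²] = 1.2 × [1.42 × 1.05 − 0.5 × 1.05²] = 1.13 mA.

Triode; I_D = 1.13 mA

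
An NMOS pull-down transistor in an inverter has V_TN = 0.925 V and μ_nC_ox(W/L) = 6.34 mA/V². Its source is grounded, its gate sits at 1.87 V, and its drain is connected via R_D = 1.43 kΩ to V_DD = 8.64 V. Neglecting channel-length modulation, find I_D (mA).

V_GS = V_G = 1.87 V, so V_ov = 1.87 − 0.925 = 0.945 V.
Assume saturation: I_D = ½ k_n V_ov² = 0.5 × 6.34 × 0.945² = 2.83 mA, giving V_DS = V_DD − I_D R_D = 8.64 − 2.83 × 1.43 = 4.59 V.
V_DS = 4.59 V ≥ V_ov = 0.945 V, confirming saturation.

I_D = 2.83 mA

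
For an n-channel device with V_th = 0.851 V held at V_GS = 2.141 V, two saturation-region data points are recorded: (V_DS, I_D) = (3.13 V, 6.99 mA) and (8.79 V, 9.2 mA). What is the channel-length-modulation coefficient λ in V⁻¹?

λ = 0.0677 V⁻¹

With V_GS fixed, I_D ∝ (1 + λ V_DS) in saturation, so I_D2/I_D1 = (1 + λ V_DS2)/(1 + λ V_DS1).
9.2/6.99 = 1.316 = (1 + 8.79 λ)/(1 + 3.13 λ).
Solving: λ (I_D1 V_DS2 − I_D2 V_DS1) = I_D2 − I_D1, so λ = (9.2 − 6.99) / (6.99 × 8.79 − 9.2 × 3.13) = 2.21 / 32.6 = 0.0677 V⁻¹.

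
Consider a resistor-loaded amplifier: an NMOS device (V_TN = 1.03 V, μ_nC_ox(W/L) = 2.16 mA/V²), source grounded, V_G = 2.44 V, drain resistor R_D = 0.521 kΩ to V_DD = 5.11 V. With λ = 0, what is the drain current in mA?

V_GS = V_G = 2.44 V, so V_ov = 2.44 − 1.03 = 1.41 V.
Assume saturation: I_D = ½ k_n V_ov² = 0.5 × 2.16 × 1.41² = 2.15 mA, giving V_DS = V_DD − I_D R_D = 5.11 − 2.15 × 0.521 = 3.99 V.
V_DS = 3.99 V ≥ V_ov = 1.41 V, confirming saturation.

I_D = 2.15 mA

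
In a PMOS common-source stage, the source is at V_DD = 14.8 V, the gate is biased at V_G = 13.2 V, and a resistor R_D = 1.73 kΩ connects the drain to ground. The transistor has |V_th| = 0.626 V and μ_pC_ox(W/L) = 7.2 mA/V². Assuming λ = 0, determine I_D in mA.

I_D = 3.42 mA

V_SG = V_DD − V_G = 14.8 − 13.2 = 1.6 V, so V_ov = 1.6 − 0.626 = 0.974 V.
Assume saturation: I_D = ½ k_p V_ov² = 0.5 × 7.2 × 0.974² = 3.42 mA, giving V_SD = V_DD − I_D R_D = 14.8 − 3.42 × 1.73 = 8.89 V.
V_SD = 8.89 V ≥ V_ov = 0.974 V, confirming saturation.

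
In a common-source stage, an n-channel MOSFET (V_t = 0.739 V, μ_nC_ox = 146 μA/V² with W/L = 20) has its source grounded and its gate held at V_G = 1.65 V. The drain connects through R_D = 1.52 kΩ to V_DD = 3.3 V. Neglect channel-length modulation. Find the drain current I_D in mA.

V_GS = V_G = 1.65 V, so V_ov = 1.65 − 0.739 = 0.911 V.
k_n = μ_nC_ox · (W/L) = 2.92 mA/V².
Assume saturation: I_D = ½ k_n V_ov² = 0.5 × 2.92 × 0.911² = 1.21 mA, giving V_DS = V_DD − I_D R_D = 3.3 − 1.21 × 1.52 = 1.46 V.
V_DS = 1.46 V ≥ V_ov = 0.911 V, confirming saturation.

I_D = 1.21 mA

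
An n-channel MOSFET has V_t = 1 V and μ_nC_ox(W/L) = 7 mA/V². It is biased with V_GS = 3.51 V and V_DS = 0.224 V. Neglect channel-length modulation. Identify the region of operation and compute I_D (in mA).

Triode; I_D = 3.76 mA

V_ov = V_GS − V_t = 3.51 − 1 = 2.51 V.
Since V_DS = 0.224 V < V_ov = 2.51 V, the device is in the triode region.
I_D = k_n [V_ov · V_DS − ½ V_DS²] = 7 × [2.51 × 0.224 − 0.5 × 0.224²] = 3.76 mA.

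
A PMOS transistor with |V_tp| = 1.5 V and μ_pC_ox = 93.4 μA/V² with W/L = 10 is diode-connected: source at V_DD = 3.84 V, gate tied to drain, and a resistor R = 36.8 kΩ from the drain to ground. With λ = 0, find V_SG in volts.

With gate tied to drain, V_SG = V_SD ≥ V_SG − |V_tp|, so the device is in saturation.
k_p = μ_pC_ox · (W/L) = 0.934 mA/V².
KCL at the drain: ½ k_p (V_SG − |V_tp|)² = (V_DD − V_SG)/R.
Let x = V_SG − 1.5. Then 17.2 x² + x − 2.34 = 0, giving x = 0.341 V (positive root), so V_SG = 1.84 V.
I_D = (V_DD − V_SG)/R = (3.84 − 1.84) / 36.8 = 0.0543 mA.

V_SG = 1.84 V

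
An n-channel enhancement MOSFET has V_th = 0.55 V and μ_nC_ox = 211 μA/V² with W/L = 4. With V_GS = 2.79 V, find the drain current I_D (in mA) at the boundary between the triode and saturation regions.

I_D = 2.12 mA

At the boundary V_DS = V_ov = V_GS − V_th = 2.79 − 0.55 = 2.24 V.
k_n = μ_nC_ox · (W/L) = 0.844 mA/V².
I_D = ½ k_n V_ov² = 0.5 × 0.844 × 2.24² = 2.12 mA.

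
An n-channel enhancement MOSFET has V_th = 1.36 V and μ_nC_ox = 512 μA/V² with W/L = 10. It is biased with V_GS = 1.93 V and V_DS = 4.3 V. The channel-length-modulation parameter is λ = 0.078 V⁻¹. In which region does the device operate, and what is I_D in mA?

k_n = μ_nC_ox · (W/L) = 5.12 mA/V².
V_ov = V_GS − V_th = 1.93 − 1.36 = 0.57 V.
Since V_DS = 4.3 V ≥ V_ov = 0.57 V, the device is in saturation.
I_D = ½ k_n V_ov² (1 + λ V_DS) = 0.5 × 5.12 × 0.57² × (1 + 0.078 × 4.3) = 1.11 mA.

Saturation; I_D = 1.11 mA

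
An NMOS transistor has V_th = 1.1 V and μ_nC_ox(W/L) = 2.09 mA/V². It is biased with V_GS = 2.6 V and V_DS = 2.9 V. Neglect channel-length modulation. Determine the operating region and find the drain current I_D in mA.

Saturation; I_D = 2.35 mA

V_ov = V_GS − V_th = 2.6 − 1.1 = 1.5 V.
Since V_DS = 2.9 V ≥ V_ov = 1.5 V, the device is in saturation.
I_D = ½ k_n V_ov² = 0.5 × 2.09 × 1.5² = 2.35 mA.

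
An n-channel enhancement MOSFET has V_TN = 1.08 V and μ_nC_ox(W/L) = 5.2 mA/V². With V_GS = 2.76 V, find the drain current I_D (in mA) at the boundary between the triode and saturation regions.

I_D = 7.34 mA

At the boundary V_DS = V_ov = V_GS − V_TN = 2.76 − 1.08 = 1.68 V.
I_D = ½ k_n V_ov² = 0.5 × 5.2 × 1.68² = 7.34 mA.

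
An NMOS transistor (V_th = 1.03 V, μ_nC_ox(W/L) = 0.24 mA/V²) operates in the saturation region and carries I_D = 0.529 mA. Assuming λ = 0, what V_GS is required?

V_GS = 3.13 V

In saturation I_D = ½ k_n (V_GS − V_th)², so V_GS − V_th = √(2 I_D / k_n) = √(2 × 0.529 / 0.24) = 2.1 V.
V_GS = 1.03 + 2.1 = 3.13 V.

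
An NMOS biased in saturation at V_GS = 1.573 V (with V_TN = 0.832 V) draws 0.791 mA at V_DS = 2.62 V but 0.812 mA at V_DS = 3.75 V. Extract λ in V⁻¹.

λ = 0.0250 V⁻¹

With V_GS fixed, I_D ∝ (1 + λ V_DS) in saturation, so I_D2/I_D1 = (1 + λ V_DS2)/(1 + λ V_DS1).
0.812/0.791 = 1.027 = (1 + 3.75 λ)/(1 + 2.62 λ).
Solving: λ (I_D1 V_DS2 − I_D2 V_DS1) = I_D2 − I_D1, so λ = (0.812 − 0.791) / (0.791 × 3.75 − 0.812 × 2.62) = 0.021 / 0.839 = 0.025 V⁻¹.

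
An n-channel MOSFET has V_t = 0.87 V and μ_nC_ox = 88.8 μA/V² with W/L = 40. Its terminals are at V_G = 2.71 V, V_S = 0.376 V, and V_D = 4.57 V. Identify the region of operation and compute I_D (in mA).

V_GS = V_G − V_S = 2.71 − 0.376 = 2.33 V; V_DS = V_D − V_S = 4.57 − 0.376 = 4.19 V.
k_n = μ_nC_ox · (W/L) = 3.552 mA/V².
V_ov = V_GS − V_t = 2.33 − 0.87 = 1.46 V.
Since V_DS = 4.19 V ≥ V_ov = 1.46 V, the device is in saturation.
I_D = ½ k_n V_ov² = 0.5 × 3.552 × 1.46² = 3.81 mA.

Saturation; I_D = 3.81 mA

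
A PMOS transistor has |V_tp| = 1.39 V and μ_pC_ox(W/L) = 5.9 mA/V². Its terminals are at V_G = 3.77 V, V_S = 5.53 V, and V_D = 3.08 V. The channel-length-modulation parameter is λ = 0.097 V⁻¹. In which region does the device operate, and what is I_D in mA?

V_SG = V_S − V_G = 5.53 − 3.77 = 1.76 V; V_SD = V_S − V_D = 5.53 − 3.08 = 2.45 V.
V_ov = V_SG − |V_tp| = 1.76 − 1.39 = 0.37 V.
Since V_SD = 2.45 V ≥ V_ov = 0.37 V, the device is in saturation.
I_D = ½ k_p V_ov² (1 + λ V_SD) = 0.5 × 5.9 × 0.37² × (1 + 0.097 × 2.45) = 0.5 mA.

Saturation; I_D = 0.500 mA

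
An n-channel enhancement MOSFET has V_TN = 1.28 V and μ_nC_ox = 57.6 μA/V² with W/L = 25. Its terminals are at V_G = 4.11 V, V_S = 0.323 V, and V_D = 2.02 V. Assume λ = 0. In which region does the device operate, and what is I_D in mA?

Triode; I_D = 4.05 mA

V_GS = V_G − V_S = 4.11 − 0.323 = 3.79 V; V_DS = V_D − V_S = 2.02 − 0.323 = 1.7 V.
k_n = μ_nC_ox · (W/L) = 1.44 mA/V².
V_ov = V_GS − V_TN = 3.79 − 1.28 = 2.51 V.
Since V_DS = 1.7 V < V_ov = 2.51 V, the device is in the triode region.
I_D = k_n [V_ov · V_DS − ½ V_DS²] = 1.44 × [2.51 × 1.7 − 0.5 × 1.7²] = 4.05 mA.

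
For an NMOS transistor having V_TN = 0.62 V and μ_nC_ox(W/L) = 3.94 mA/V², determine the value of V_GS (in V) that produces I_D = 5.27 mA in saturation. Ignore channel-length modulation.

In saturation I_D = ½ k_n (V_GS − V_TN)², so V_GS − V_TN = √(2 I_D / k_n) = √(2 × 5.27 / 3.94) = 1.64 V.
V_GS = 0.62 + 1.64 = 2.26 V.

V_GS = 2.26 V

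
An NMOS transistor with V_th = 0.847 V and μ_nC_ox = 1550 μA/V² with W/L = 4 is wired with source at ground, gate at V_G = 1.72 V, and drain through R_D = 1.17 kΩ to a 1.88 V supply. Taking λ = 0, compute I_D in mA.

I_D = 1.35 mA

V_GS = V_G = 1.72 V, so V_ov = 1.72 − 0.847 = 0.873 V.
k_n = μ_nC_ox · (W/L) = 6.2 mA/V².
Assume saturation: I_D = ½ k_n V_ov² = 0.5 × 6.2 × 0.873² = 2.36 mA, giving V_DS = V_DD − I_D R_D = 1.88 − 2.36 × 1.17 = -0.884 V.
But -0.884 V < V_ov = 0.873 V, so the device is actually in triode.
In triode I_D = k_n[V_ov V_DS − ½ V_DS²] and I_D = (V_DD − V_DS)/R_D. Equating: 3.63 V_DS² − 7.333 V_DS + 1.88 = 0, giving V_DS = 0.301 V (the root below V_ov).
I_D = (1.88 − 0.301) / 1.17 = 1.35 mA.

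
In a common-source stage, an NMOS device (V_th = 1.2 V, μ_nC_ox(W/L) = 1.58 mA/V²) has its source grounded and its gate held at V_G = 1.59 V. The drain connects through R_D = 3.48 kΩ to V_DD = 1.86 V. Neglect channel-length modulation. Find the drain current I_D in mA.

I_D = 0.120 mA

V_GS = V_G = 1.59 V, so V_ov = 1.59 − 1.2 = 0.39 V.
Assume saturation: I_D = ½ k_n V_ov² = 0.5 × 1.58 × 0.39² = 0.12 mA, giving V_DS = V_DD − I_D R_D = 1.86 − 0.12 × 3.48 = 1.44 V.
V_DS = 1.44 V ≥ V_ov = 0.39 V, confirming saturation.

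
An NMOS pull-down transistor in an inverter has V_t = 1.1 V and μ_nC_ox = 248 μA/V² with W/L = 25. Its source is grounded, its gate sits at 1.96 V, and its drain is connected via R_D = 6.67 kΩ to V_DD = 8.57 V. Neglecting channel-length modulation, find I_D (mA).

V_GS = V_G = 1.96 V, so V_ov = 1.96 − 1.1 = 0.86 V.
k_n = μ_nC_ox · (W/L) = 6.2 mA/V².
Assume saturation: I_D = ½ k_n V_ov² = 0.5 × 6.2 × 0.86² = 2.29 mA, giving V_DS = V_DD − I_D R_D = 8.57 − 2.29 × 6.67 = -6.72 V.
But -6.72 V < V_ov = 0.86 V, so the device is actually in triode.
In triode I_D = k_n[V_ov V_DS − ½ V_DS²] and I_D = (V_DD − V_DS)/R_D. Equating: 20.7 V_DS² − 36.56 V_DS + 8.57 = 0, giving V_DS = 0.278 V (the root below V_ov).
I_D = (8.57 − 0.278) / 6.67 = 1.24 mA.

I_D = 1.24 mA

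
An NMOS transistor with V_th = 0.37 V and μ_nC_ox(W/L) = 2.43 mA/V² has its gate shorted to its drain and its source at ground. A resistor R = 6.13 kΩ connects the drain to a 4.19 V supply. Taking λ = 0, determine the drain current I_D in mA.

With gate tied to drain, V_GS = V_DS ≥ V_GS − V_th, so the device is in saturation.
KCL at the drain: ½ k_n (V_GS − V_th)² = (V_DD − V_GS)/R.
Let x = V_GS − 0.37. Then 7.45 x² + x − 3.82 = 0, giving x = 0.652 V (positive root), so V_GS = 1.02 V.
I_D = (V_DD − V_GS)/R = (4.19 − 1.02) / 6.13 = 0.517 mA.

I_D = 0.517 mA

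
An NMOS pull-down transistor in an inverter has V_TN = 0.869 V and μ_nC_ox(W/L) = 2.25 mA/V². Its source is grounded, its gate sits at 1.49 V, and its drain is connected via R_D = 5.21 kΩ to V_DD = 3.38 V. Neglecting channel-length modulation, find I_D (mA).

I_D = 0.434 mA

V_GS = V_G = 1.49 V, so V_ov = 1.49 − 0.869 = 0.621 V.
Assume saturation: I_D = ½ k_n V_ov² = 0.5 × 2.25 × 0.621² = 0.434 mA, giving V_DS = V_DD − I_D R_D = 3.38 − 0.434 × 5.21 = 1.12 V.
V_DS = 1.12 V ≥ V_ov = 0.621 V, confirming saturation.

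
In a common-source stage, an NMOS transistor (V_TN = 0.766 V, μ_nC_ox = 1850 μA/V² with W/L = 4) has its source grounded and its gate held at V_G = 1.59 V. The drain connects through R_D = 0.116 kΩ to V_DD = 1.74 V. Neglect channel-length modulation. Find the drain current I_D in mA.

I_D = 2.51 mA

V_GS = V_G = 1.59 V, so V_ov = 1.59 − 0.766 = 0.824 V.
k_n = μ_nC_ox · (W/L) = 7.4 mA/V².
Assume saturation: I_D = ½ k_n V_ov² = 0.5 × 7.4 × 0.824² = 2.51 mA, giving V_DS = V_DD − I_D R_D = 1.74 − 2.51 × 0.116 = 1.45 V.
V_DS = 1.45 V ≥ V_ov = 0.824 V, confirming saturation.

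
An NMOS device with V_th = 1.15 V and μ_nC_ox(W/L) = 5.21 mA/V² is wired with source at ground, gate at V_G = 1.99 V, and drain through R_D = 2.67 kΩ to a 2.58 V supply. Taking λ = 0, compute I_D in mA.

I_D = 0.879 mA

V_GS = V_G = 1.99 V, so V_ov = 1.99 − 1.15 = 0.84 V.
Assume saturation: I_D = ½ k_n V_ov² = 0.5 × 5.21 × 0.84² = 1.84 mA, giving V_DS = V_DD − I_D R_D = 2.58 − 1.84 × 2.67 = -2.33 V.
But -2.33 V < V_ov = 0.84 V, so the device is actually in triode.
In triode I_D = k_n[V_ov V_DS − ½ V_DS²] and I_D = (V_DD − V_DS)/R_D. Equating: 6.96 V_DS² − 12.68 V_DS + 2.58 = 0, giving V_DS = 0.233 V (the root below V_ov).
I_D = (2.58 − 0.233) / 2.67 = 0.879 mA.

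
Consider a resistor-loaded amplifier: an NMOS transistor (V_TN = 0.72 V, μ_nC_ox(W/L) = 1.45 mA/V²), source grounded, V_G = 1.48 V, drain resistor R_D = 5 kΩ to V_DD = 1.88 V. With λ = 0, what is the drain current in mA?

I_D = 0.304 mA

V_GS = V_G = 1.48 V, so V_ov = 1.48 − 0.72 = 0.76 V.
Assume saturation: I_D = ½ k_n V_ov² = 0.5 × 1.45 × 0.76² = 0.419 mA, giving V_DS = V_DD − I_D R_D = 1.88 − 0.419 × 5 = -0.214 V.
But -0.214 V < V_ov = 0.76 V, so the device is actually in triode.
In triode I_D = k_n[V_ov V_DS − ½ V_DS²] and I_D = (V_DD − V_DS)/R_D. Equating: 3.62 V_DS² − 6.51 V_DS + 1.88 = 0, giving V_DS = 0.362 V (the root below V_ov).
I_D = (1.88 − 0.362) / 5 = 0.304 mA.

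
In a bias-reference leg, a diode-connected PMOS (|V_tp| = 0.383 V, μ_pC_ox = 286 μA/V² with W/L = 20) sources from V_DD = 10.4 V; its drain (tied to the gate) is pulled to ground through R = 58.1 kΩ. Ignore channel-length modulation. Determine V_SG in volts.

With gate tied to drain, V_SG = V_SD ≥ V_SG − |V_tp|, so the device is in saturation.
k_p = μ_pC_ox · (W/L) = 5.72 mA/V².
KCL at the drain: ½ k_p (V_SG − |V_tp|)² = (V_DD − V_SG)/R.
Let x = V_SG − 0.383. Then 166 x² + x − 10.02 = 0, giving x = 0.243 V (positive root), so V_SG = 0.626 V.
I_D = (V_DD − V_SG)/R = (10.4 − 0.626) / 58.1 = 0.168 mA.

V_SG = 0.626 V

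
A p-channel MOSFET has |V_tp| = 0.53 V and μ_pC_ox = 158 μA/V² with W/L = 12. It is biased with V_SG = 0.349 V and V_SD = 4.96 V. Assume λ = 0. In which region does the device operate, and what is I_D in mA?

V_SG = 0.349 V < |V_tp| = 0.53 V, so the transistor is in cutoff.

Cutoff; I_D = 0 mA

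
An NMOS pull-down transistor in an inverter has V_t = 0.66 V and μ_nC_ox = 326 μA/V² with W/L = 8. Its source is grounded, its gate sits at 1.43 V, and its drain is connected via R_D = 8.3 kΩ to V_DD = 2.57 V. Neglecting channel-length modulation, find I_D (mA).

I_D = 0.290 mA

V_GS = V_G = 1.43 V, so V_ov = 1.43 − 0.66 = 0.77 V.
k_n = μ_nC_ox · (W/L) = 2.608 mA/V².
Assume saturation: I_D = ½ k_n V_ov² = 0.5 × 2.608 × 0.77² = 0.773 mA, giving V_DS = V_DD − I_D R_D = 2.57 − 0.773 × 8.3 = -3.85 V.
But -3.85 V < V_ov = 0.77 V, so the device is actually in triode.
In triode I_D = k_n[V_ov V_DS − ½ V_DS²] and I_D = (V_DD − V_DS)/R_D. Equating: 10.8 V_DS² − 17.67 V_DS + 2.57 = 0, giving V_DS = 0.161 V (the root below V_ov).
I_D = (2.57 − 0.161) / 8.3 = 0.29 mA.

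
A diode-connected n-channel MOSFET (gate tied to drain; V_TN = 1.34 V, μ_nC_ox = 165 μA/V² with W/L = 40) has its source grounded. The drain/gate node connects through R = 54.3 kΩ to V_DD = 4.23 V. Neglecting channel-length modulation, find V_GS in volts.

With gate tied to drain, V_GS = V_DS ≥ V_GS − V_TN, so the device is in saturation.
k_n = μ_nC_ox · (W/L) = 6.6 mA/V².
KCL at the drain: ½ k_n (V_GS − V_TN)² = (V_DD − V_GS)/R.
Let x = V_GS − 1.34. Then 179 x² + x − 2.89 = 0, giving x = 0.124 V (positive root), so V_GS = 1.46 V.
I_D = (V_DD − V_GS)/R = (4.23 − 1.46) / 54.3 = 0.0509 mA.

V_GS = 1.46 V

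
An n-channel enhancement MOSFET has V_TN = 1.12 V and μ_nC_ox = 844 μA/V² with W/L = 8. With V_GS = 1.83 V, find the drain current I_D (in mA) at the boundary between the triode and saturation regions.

I_D = 1.70 mA

At the boundary V_DS = V_ov = V_GS − V_TN = 1.83 − 1.12 = 0.71 V.
k_n = μ_nC_ox · (W/L) = 6.752 mA/V².
I_D = ½ k_n V_ov² = 0.5 × 6.752 × 0.71² = 1.7 mA.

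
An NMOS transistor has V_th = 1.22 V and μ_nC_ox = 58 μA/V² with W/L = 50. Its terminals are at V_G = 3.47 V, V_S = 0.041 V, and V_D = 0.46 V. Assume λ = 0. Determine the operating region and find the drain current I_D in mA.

Triode; I_D = 2.43 mA

V_GS = V_G − V_S = 3.47 − 0.041 = 3.43 V; V_DS = V_D − V_S = 0.46 − 0.041 = 0.419 V.
k_n = μ_nC_ox · (W/L) = 2.9 mA/V².
V_ov = V_GS − V_th = 3.43 − 1.22 = 2.21 V.
Since V_DS = 0.419 V < V_ov = 2.21 V, the device is in the triode region.
I_D = k_n [V_ov · V_DS − ½ V_DS²] = 2.9 × [2.21 × 0.419 − 0.5 × 0.419²] = 2.43 mA.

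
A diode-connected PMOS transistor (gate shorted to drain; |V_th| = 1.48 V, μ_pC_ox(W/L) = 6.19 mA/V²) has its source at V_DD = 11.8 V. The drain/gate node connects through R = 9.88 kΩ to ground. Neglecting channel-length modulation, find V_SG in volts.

V_SG = 2.04 V

With gate tied to drain, V_SG = V_SD ≥ V_SG − |V_th|, so the device is in saturation.
KCL at the drain: ½ k_p (V_SG − |V_th|)² = (V_DD − V_SG)/R.
Let x = V_SG − 1.48. Then 30.6 x² + x − 10.32 = 0, giving x = 0.565 V (positive root), so V_SG = 2.04 V.
I_D = (V_DD − V_SG)/R = (11.8 − 2.04) / 9.88 = 0.987 mA.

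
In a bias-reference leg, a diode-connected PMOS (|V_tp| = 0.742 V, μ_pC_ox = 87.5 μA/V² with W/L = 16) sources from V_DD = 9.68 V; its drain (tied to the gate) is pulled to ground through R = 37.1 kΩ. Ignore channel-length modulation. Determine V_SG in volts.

With gate tied to drain, V_SG = V_SD ≥ V_SG − |V_tp|, so the device is in saturation.
k_p = μ_pC_ox · (W/L) = 1.4 mA/V².
KCL at the drain: ½ k_p (V_SG − |V_tp|)² = (V_DD − V_SG)/R.
Let x = V_SG − 0.742. Then 26 x² + x − 8.938 = 0, giving x = 0.568 V (positive root), so V_SG = 1.31 V.
I_D = (V_DD − V_SG)/R = (9.68 − 1.31) / 37.1 = 0.226 mA.

V_SG = 1.31 V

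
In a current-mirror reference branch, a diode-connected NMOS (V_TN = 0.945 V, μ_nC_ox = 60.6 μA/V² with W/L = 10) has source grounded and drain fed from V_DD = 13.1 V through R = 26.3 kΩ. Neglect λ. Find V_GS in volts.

V_GS = 2.12 V

With gate tied to drain, V_GS = V_DS ≥ V_GS − V_TN, so the device is in saturation.
k_n = μ_nC_ox · (W/L) = 0.606 mA/V².
KCL at the drain: ½ k_n (V_GS − V_TN)² = (V_DD − V_GS)/R.
Let x = V_GS − 0.945. Then 7.97 x² + x − 12.15 = 0, giving x = 1.17 V (positive root), so V_GS = 2.12 V.
I_D = (V_DD − V_GS)/R = (13.1 − 2.12) / 26.3 = 0.418 mA.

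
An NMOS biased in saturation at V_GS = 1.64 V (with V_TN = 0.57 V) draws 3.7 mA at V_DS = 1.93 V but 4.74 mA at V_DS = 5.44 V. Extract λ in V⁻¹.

λ = 0.0947 V⁻¹

With V_GS fixed, I_D ∝ (1 + λ V_DS) in saturation, so I_D2/I_D1 = (1 + λ V_DS2)/(1 + λ V_DS1).
4.74/3.7 = 1.281 = (1 + 5.44 λ)/(1 + 1.93 λ).
Solving: λ (I_D1 V_DS2 − I_D2 V_DS1) = I_D2 − I_D1, so λ = (4.74 − 3.7) / (3.7 × 5.44 − 4.74 × 1.93) = 1.04 / 11 = 0.0947 V⁻¹.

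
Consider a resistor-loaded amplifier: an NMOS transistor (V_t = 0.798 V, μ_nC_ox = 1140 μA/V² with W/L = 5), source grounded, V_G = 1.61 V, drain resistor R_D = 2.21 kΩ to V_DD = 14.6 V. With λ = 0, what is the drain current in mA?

V_GS = V_G = 1.61 V, so V_ov = 1.61 − 0.798 = 0.812 V.
k_n = μ_nC_ox · (W/L) = 5.7 mA/V².
Assume saturation: I_D = ½ k_n V_ov² = 0.5 × 5.7 × 0.812² = 1.88 mA, giving V_DS = V_DD − I_D R_D = 14.6 − 1.88 × 2.21 = 10.4 V.
V_DS = 10.4 V ≥ V_ov = 0.812 V, confirming saturation.

I_D = 1.88 mA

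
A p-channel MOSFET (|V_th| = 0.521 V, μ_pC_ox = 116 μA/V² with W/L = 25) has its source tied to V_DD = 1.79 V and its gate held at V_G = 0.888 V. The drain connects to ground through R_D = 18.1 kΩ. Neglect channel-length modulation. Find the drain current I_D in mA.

V_SG = V_DD − V_G = 1.79 − 0.888 = 0.902 V, so V_ov = 0.902 − 0.521 = 0.381 V.
k_p = μ_pC_ox · (W/L) = 2.9 mA/V².
Assume saturation: I_D = ½ k_p V_ov² = 0.5 × 2.9 × 0.381² = 0.21 mA, giving V_SD = V_DD − I_D R_D = 1.79 − 0.21 × 18.1 = -2.02 V.
But -2.02 V < V_ov = 0.381 V, so the device is actually in triode.
In triode I_D = k_p[V_ov V_SD − ½ V_SD²] and I_D = (V_DD − V_SD)/R_D. Equating: 26.2 V_SD² − 21 V_SD + 1.79 = 0, giving V_SD = 0.097 V (the root below V_ov).
I_D = (1.79 − 0.097) / 18.1 = 0.0935 mA.

I_D = 0.0935 mA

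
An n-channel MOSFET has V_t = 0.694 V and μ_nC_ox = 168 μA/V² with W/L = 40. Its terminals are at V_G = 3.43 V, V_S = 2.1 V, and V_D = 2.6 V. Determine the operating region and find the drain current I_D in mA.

Triode; I_D = 1.30 mA

V_GS = V_G − V_S = 3.43 − 2.1 = 1.33 V; V_DS = V_D − V_S = 2.6 − 2.1 = 0.5 V.
k_n = μ_nC_ox · (W/L) = 6.72 mA/V².
V_ov = V_GS − V_t = 1.33 − 0.694 = 0.636 V.
Since V_DS = 0.5 V < V_ov = 0.636 V, the device is in the triode region.
I_D = k_n [V_ov · V_DS − ½ V_DS²] = 6.72 × [0.636 × 0.5 − 0.5 × 0.5²] = 1.3 mA.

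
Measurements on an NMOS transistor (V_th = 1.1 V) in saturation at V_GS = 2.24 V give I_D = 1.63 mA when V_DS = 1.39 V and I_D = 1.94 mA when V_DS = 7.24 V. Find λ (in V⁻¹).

With V_GS fixed, I_D ∝ (1 + λ V_DS) in saturation, so I_D2/I_D1 = (1 + λ V_DS2)/(1 + λ V_DS1).
1.94/1.63 = 1.19 = (1 + 7.24 λ)/(1 + 1.39 λ).
Solving: λ (I_D1 V_DS2 − I_D2 V_DS1) = I_D2 − I_D1, so λ = (1.94 − 1.63) / (1.63 × 7.24 − 1.94 × 1.39) = 0.31 / 9.1 = 0.034 V⁻¹.

λ = 0.0340 V⁻¹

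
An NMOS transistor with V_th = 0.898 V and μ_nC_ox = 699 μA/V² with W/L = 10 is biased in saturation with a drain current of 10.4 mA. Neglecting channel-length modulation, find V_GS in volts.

k_n = μ_nC_ox · (W/L) = 6.99 mA/V².
In saturation I_D = ½ k_n (V_GS − V_th)², so V_GS − V_th = √(2 I_D / k_n) = √(2 × 10.4 / 6.99) = 1.73 V.
V_GS = 0.898 + 1.73 = 2.62 V.

V_GS = 2.62 V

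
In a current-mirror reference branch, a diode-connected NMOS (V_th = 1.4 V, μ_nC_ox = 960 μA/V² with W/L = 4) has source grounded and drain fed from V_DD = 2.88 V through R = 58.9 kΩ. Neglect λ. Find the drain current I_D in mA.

I_D = 0.0233 mA

With gate tied to drain, V_GS = V_DS ≥ V_GS − V_th, so the device is in saturation.
k_n = μ_nC_ox · (W/L) = 3.84 mA/V².
KCL at the drain: ½ k_n (V_GS − V_th)² = (V_DD − V_GS)/R.
Let x = V_GS − 1.4. Then 113 x² + x − 1.48 = 0, giving x = 0.11 V (positive root), so V_GS = 1.51 V.
I_D = (V_DD − V_GS)/R = (2.88 − 1.51) / 58.9 = 0.0233 mA.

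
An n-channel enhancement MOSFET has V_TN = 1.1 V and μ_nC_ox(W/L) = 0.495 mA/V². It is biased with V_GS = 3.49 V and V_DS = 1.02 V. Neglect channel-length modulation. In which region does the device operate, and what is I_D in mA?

Triode; I_D = 0.949 mA

V_ov = V_GS − V_TN = 3.49 − 1.1 = 2.39 V.
Since V_DS = 1.02 V < V_ov = 2.39 V, the device is in the triode region.
I_D = k_n [V_ov · V_DS − ½ V_DS²] = 0.495 × [2.39 × 1.02 − 0.5 × 1.02²] = 0.949 mA.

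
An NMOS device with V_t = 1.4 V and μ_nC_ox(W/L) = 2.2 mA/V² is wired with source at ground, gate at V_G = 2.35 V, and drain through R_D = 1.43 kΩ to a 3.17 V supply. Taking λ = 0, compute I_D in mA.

V_GS = V_G = 2.35 V, so V_ov = 2.35 − 1.4 = 0.95 V.
Assume saturation: I_D = ½ k_n V_ov² = 0.5 × 2.2 × 0.95² = 0.993 mA, giving V_DS = V_DD − I_D R_D = 3.17 − 0.993 × 1.43 = 1.75 V.
V_DS = 1.75 V ≥ V_ov = 0.95 V, confirming saturation.

I_D = 0.993 mA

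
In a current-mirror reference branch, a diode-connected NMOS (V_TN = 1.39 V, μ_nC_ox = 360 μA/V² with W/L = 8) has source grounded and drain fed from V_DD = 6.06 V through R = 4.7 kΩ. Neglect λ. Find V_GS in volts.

V_GS = 2.15 V

With gate tied to drain, V_GS = V_DS ≥ V_GS − V_TN, so the device is in saturation.
k_n = μ_nC_ox · (W/L) = 2.88 mA/V².
KCL at the drain: ½ k_n (V_GS − V_TN)² = (V_DD − V_GS)/R.
Let x = V_GS − 1.39. Then 6.77 x² + x − 4.67 = 0, giving x = 0.76 V (positive root), so V_GS = 2.15 V.
I_D = (V_DD − V_GS)/R = (6.06 − 2.15) / 4.7 = 0.832 mA.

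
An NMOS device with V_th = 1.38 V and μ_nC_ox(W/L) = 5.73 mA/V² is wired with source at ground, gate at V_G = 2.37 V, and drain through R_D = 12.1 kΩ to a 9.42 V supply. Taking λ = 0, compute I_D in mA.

V_GS = V_G = 2.37 V, so V_ov = 2.37 − 1.38 = 0.99 V.
Assume saturation: I_D = ½ k_n V_ov² = 0.5 × 5.73 × 0.99² = 2.81 mA, giving V_DS = V_DD − I_D R_D = 9.42 − 2.81 × 12.1 = -24.6 V.
But -24.6 V < V_ov = 0.99 V, so the device is actually in triode.
In triode I_D = k_n[V_ov V_DS − ½ V_DS²] and I_D = (V_DD − V_DS)/R_D. Equating: 34.7 V_DS² − 69.64 V_DS + 9.42 = 0, giving V_DS = 0.146 V (the root below V_ov).
I_D = (9.42 − 0.146) / 12.1 = 0.766 mA.

I_D = 0.766 mA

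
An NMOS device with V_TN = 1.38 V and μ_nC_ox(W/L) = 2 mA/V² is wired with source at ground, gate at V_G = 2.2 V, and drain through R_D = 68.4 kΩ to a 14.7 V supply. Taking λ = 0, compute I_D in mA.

V_GS = V_G = 2.2 V, so V_ov = 2.2 − 1.38 = 0.82 V.
Assume saturation: I_D = ½ k_n V_ov² = 0.5 × 2 × 0.82² = 0.672 mA, giving V_DS = V_DD − I_D R_D = 14.7 − 0.672 × 68.4 = -31.3 V.
But -31.3 V < V_ov = 0.82 V, so the device is actually in triode.
In triode I_D = k_n[V_ov V_DS − ½ V_DS²] and I_D = (V_DD − V_DS)/R_D. Equating: 68.4 V_DS² − 113.2 V_DS + 14.7 = 0, giving V_DS = 0.142 V (the root below V_ov).
I_D = (14.7 − 0.142) / 68.4 = 0.213 mA.

I_D = 0.213 mA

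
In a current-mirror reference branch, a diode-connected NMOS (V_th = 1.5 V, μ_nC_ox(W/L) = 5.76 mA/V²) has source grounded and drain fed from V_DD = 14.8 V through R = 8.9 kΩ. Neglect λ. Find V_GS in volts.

V_GS = 2.20 V

With gate tied to drain, V_GS = V_DS ≥ V_GS − V_th, so the device is in saturation.
KCL at the drain: ½ k_n (V_GS − V_th)² = (V_DD − V_GS)/R.
Let x = V_GS − 1.5. Then 25.6 x² + x − 13.3 = 0, giving x = 0.701 V (positive root), so V_GS = 2.2 V.
I_D = (V_DD − V_GS)/R = (14.8 − 2.2) / 8.9 = 1.42 mA.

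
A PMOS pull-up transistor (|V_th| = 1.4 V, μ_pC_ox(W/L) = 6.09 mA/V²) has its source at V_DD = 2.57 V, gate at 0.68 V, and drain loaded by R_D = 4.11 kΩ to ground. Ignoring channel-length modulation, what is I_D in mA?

V_SG = V_DD − V_G = 2.57 − 0.68 = 1.89 V, so V_ov = 1.89 − 1.4 = 0.49 V.
Assume saturation: I_D = ½ k_p V_ov² = 0.5 × 6.09 × 0.49² = 0.731 mA, giving V_SD = V_DD − I_D R_D = 2.57 − 0.731 × 4.11 = -0.435 V.
But -0.435 V < V_ov = 0.49 V, so the device is actually in triode.
In triode I_D = k_p[V_ov V_SD − ½ V_SD²] and I_D = (V_DD − V_SD)/R_D. Equating: 12.5 V_SD² − 13.26 V_SD + 2.57 = 0, giving V_SD = 0.255 V (the root below V_ov).
I_D = (2.57 − 0.255) / 4.11 = 0.563 mA.

I_D = 0.563 mA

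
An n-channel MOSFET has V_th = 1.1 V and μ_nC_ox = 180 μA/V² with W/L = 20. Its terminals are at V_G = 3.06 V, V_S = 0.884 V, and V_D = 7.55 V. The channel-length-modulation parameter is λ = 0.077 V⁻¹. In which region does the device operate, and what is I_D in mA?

Saturation; I_D = 3.15 mA

V_GS = V_G − V_S = 3.06 − 0.884 = 2.18 V; V_DS = V_D − V_S = 7.55 − 0.884 = 6.67 V.
k_n = μ_nC_ox · (W/L) = 3.6 mA/V².
V_ov = V_GS − V_th = 2.18 − 1.1 = 1.08 V.
Since V_DS = 6.67 V ≥ V_ov = 1.08 V, the device is in saturation.
I_D = ½ k_n V_ov² (1 + λ V_DS) = 0.5 × 3.6 × 1.08² × (1 + 0.077 × 6.67) = 3.15 mA.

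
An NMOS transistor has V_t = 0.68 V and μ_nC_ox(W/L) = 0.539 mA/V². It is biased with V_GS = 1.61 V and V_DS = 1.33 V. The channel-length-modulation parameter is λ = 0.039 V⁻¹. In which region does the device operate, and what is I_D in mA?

Saturation; I_D = 0.245 mA

V_ov = V_GS − V_t = 1.61 − 0.68 = 0.93 V.
Since V_DS = 1.33 V ≥ V_ov = 0.93 V, the device is in saturation.
I_D = ½ k_n V_ov² (1 + λ V_DS) = 0.5 × 0.539 × 0.93² × (1 + 0.039 × 1.33) = 0.245 mA.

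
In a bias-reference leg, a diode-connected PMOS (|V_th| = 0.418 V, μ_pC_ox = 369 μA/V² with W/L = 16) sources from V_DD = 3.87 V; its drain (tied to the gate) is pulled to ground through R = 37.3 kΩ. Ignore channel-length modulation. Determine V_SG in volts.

V_SG = 0.591 V

With gate tied to drain, V_SG = V_SD ≥ V_SG − |V_th|, so the device is in saturation.
k_p = μ_pC_ox · (W/L) = 5.904 mA/V².
KCL at the drain: ½ k_p (V_SG − |V_th|)² = (V_DD − V_SG)/R.
Let x = V_SG − 0.418. Then 110 x² + x − 3.452 = 0, giving x = 0.173 V (positive root), so V_SG = 0.591 V.
I_D = (V_DD − V_SG)/R = (3.87 − 0.591) / 37.3 = 0.0879 mA.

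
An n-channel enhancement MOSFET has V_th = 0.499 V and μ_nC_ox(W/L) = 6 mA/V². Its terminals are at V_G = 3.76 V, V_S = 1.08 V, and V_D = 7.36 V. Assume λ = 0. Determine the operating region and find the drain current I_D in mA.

Saturation; I_D = 14.3 mA

V_GS = V_G − V_S = 3.76 − 1.08 = 2.68 V; V_DS = V_D − V_S = 7.36 − 1.08 = 6.28 V.
V_ov = V_GS − V_th = 2.68 − 0.499 = 2.18 V.
Since V_DS = 6.28 V ≥ V_ov = 2.18 V, the device is in saturation.
I_D = ½ k_n V_ov² = 0.5 × 6 × 2.18² = 14.3 mA.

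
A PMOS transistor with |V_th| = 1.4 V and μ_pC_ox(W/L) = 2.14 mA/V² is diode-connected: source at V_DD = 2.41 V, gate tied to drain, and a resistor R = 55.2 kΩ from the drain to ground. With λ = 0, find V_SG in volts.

V_SG = 1.52 V

With gate tied to drain, V_SG = V_SD ≥ V_SG − |V_th|, so the device is in saturation.
KCL at the drain: ½ k_p (V_SG − |V_th|)² = (V_DD − V_SG)/R.
Let x = V_SG − 1.4. Then 59.1 x² + x − 1.01 = 0, giving x = 0.123 V (positive root), so V_SG = 1.52 V.
I_D = (V_DD − V_SG)/R = (2.41 − 1.52) / 55.2 = 0.0161 mA.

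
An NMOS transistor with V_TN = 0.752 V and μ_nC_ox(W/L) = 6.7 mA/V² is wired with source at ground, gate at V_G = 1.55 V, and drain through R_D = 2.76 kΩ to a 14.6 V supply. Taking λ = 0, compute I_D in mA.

I_D = 2.13 mA

V_GS = V_G = 1.55 V, so V_ov = 1.55 − 0.752 = 0.798 V.
Assume saturation: I_D = ½ k_n V_ov² = 0.5 × 6.7 × 0.798² = 2.13 mA, giving V_DS = V_DD − I_D R_D = 14.6 − 2.13 × 2.76 = 8.71 V.
V_DS = 8.71 V ≥ V_ov = 0.798 V, confirming saturation.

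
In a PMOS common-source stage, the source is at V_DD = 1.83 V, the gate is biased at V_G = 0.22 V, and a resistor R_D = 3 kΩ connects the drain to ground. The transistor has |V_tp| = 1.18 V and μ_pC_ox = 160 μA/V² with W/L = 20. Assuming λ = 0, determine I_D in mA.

I_D = 0.296 mA

V_SG = V_DD − V_G = 1.83 − 0.22 = 1.61 V, so V_ov = 1.61 − 1.18 = 0.43 V.
k_p = μ_pC_ox · (W/L) = 3.2 mA/V².
Assume saturation: I_D = ½ k_p V_ov² = 0.5 × 3.2 × 0.43² = 0.296 mA, giving V_SD = V_DD − I_D R_D = 1.83 − 0.296 × 3 = 0.942 V.
V_SD = 0.942 V ≥ V_ov = 0.43 V, confirming saturation.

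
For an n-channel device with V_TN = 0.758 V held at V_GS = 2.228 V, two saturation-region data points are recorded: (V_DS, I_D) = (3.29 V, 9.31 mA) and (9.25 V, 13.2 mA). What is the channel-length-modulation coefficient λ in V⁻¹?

λ = 0.0911 V⁻¹

With V_GS fixed, I_D ∝ (1 + λ V_DS) in saturation, so I_D2/I_D1 = (1 + λ V_DS2)/(1 + λ V_DS1).
13.2/9.31 = 1.418 = (1 + 9.25 λ)/(1 + 3.29 λ).
Solving: λ (I_D1 V_DS2 − I_D2 V_DS1) = I_D2 − I_D1, so λ = (13.2 − 9.31) / (9.31 × 9.25 − 13.2 × 3.29) = 3.89 / 42.7 = 0.0911 V⁻¹.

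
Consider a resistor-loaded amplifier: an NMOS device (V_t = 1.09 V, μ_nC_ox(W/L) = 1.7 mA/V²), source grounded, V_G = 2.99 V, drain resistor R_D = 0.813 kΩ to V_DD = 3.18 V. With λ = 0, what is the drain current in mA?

I_D = 2.54 mA

V_GS = V_G = 2.99 V, so V_ov = 2.99 − 1.09 = 1.9 V.
Assume saturation: I_D = ½ k_n V_ov² = 0.5 × 1.7 × 1.9² = 3.07 mA, giving V_DS = V_DD − I_D R_D = 3.18 − 3.07 × 0.813 = 0.685 V.
But 0.685 V < V_ov = 1.9 V, so the device is actually in triode.
In triode I_D = k_n[V_ov V_DS − ½ V_DS²] and I_D = (V_DD − V_DS)/R_D. Equating: 0.691 V_DS² − 3.626 V_DS + 3.18 = 0, giving V_DS = 1.11 V (the root below V_ov).
I_D = (3.18 − 1.11) / 0.813 = 2.54 mA.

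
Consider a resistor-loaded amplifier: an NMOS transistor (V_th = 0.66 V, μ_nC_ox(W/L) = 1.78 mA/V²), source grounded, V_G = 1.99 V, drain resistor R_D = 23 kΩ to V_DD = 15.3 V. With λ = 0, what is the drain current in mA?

I_D = 0.652 mA

V_GS = V_G = 1.99 V, so V_ov = 1.99 − 0.66 = 1.33 V.
Assume saturation: I_D = ½ k_n V_ov² = 0.5 × 1.78 × 1.33² = 1.57 mA, giving V_DS = V_DD − I_D R_D = 15.3 − 1.57 × 23 = -20.9 V.
But -20.9 V < V_ov = 1.33 V, so the device is actually in triode.
In triode I_D = k_n[V_ov V_DS − ½ V_DS²] and I_D = (V_DD − V_DS)/R_D. Equating: 20.5 V_DS² − 55.45 V_DS + 15.3 = 0, giving V_DS = 0.312 V (the root below V_ov).
I_D = (15.3 − 0.312) / 23 = 0.652 mA.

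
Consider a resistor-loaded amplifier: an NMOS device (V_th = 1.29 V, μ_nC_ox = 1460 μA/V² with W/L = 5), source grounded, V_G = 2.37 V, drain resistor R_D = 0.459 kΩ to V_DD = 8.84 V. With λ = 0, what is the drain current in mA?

I_D = 4.26 mA

V_GS = V_G = 2.37 V, so V_ov = 2.37 − 1.29 = 1.08 V.
k_n = μ_nC_ox · (W/L) = 7.3 mA/V².
Assume saturation: I_D = ½ k_n V_ov² = 0.5 × 7.3 × 1.08² = 4.26 mA, giving V_DS = V_DD − I_D R_D = 8.84 − 4.26 × 0.459 = 6.89 V.
V_DS = 6.89 V ≥ V_ov = 1.08 V, confirming saturation.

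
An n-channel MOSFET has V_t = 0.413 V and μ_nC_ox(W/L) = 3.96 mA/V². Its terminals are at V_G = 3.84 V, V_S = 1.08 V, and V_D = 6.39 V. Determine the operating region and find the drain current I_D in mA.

Saturation; I_D = 10.9 mA

V_GS = V_G − V_S = 3.84 − 1.08 = 2.76 V; V_DS = V_D − V_S = 6.39 − 1.08 = 5.31 V.
V_ov = V_GS − V_t = 2.76 − 0.413 = 2.35 V.
Since V_DS = 5.31 V ≥ V_ov = 2.35 V, the device is in saturation.
I_D = ½ k_n V_ov² = 0.5 × 3.96 × 2.35² = 10.9 mA.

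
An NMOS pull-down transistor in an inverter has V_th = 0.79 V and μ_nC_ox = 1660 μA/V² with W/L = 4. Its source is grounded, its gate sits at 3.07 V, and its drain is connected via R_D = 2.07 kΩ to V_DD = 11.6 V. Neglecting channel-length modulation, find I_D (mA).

I_D = 5.41 mA

V_GS = V_G = 3.07 V, so V_ov = 3.07 − 0.79 = 2.28 V.
k_n = μ_nC_ox · (W/L) = 6.64 mA/V².
Assume saturation: I_D = ½ k_n V_ov² = 0.5 × 6.64 × 2.28² = 17.3 mA, giving V_DS = V_DD − I_D R_D = 11.6 − 17.3 × 2.07 = -24.1 V.
But -24.1 V < V_ov = 2.28 V, so the device is actually in triode.
In triode I_D = k_n[V_ov V_DS − ½ V_DS²] and I_D = (V_DD − V_DS)/R_D. Equating: 6.87 V_DS² − 32.34 V_DS + 11.6 = 0, giving V_DS = 0.391 V (the root below V_ov).
I_D = (11.6 − 0.391) / 2.07 = 5.41 mA.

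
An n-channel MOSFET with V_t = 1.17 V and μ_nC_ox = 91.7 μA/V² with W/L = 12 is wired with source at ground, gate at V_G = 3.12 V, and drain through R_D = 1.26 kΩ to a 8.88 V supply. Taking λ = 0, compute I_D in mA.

V_GS = V_G = 3.12 V, so V_ov = 3.12 − 1.17 = 1.95 V.
k_n = μ_nC_ox · (W/L) = 1.1 mA/V².
Assume saturation: I_D = ½ k_n V_ov² = 0.5 × 1.1 × 1.95² = 2.09 mA, giving V_DS = V_DD − I_D R_D = 8.88 − 2.09 × 1.26 = 6.24 V.
V_DS = 6.24 V ≥ V_ov = 1.95 V, confirming saturation.

I_D = 2.09 mA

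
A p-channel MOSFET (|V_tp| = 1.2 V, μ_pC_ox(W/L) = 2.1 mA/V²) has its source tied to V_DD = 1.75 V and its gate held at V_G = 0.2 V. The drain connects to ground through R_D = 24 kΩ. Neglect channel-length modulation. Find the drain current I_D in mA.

I_D = 0.0683 mA

V_SG = V_DD − V_G = 1.75 − 0.2 = 1.55 V, so V_ov = 1.55 − 1.2 = 0.35 V.
Assume saturation: I_D = ½ k_p V_ov² = 0.5 × 2.1 × 0.35² = 0.129 mA, giving V_SD = V_DD − I_D R_D = 1.75 − 0.129 × 24 = -1.34 V.
But -1.34 V < V_ov = 0.35 V, so the device is actually in triode.
In triode I_D = k_p[V_ov V_SD − ½ V_SD²] and I_D = (V_DD − V_SD)/R_D. Equating: 25.2 V_SD² − 18.64 V_SD + 1.75 = 0, giving V_SD = 0.11 V (the root below V_ov).
I_D = (1.75 − 0.11) / 24 = 0.0683 mA.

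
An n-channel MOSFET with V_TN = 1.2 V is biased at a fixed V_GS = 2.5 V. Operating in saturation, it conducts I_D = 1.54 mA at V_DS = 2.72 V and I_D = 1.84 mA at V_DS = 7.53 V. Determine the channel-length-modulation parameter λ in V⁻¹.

With V_GS fixed, I_D ∝ (1 + λ V_DS) in saturation, so I_D2/I_D1 = (1 + λ V_DS2)/(1 + λ V_DS1).
1.84/1.54 = 1.195 = (1 + 7.53 λ)/(1 + 2.72 λ).
Solving: λ (I_D1 V_DS2 − I_D2 V_DS1) = I_D2 − I_D1, so λ = (1.84 − 1.54) / (1.54 × 7.53 − 1.84 × 2.72) = 0.3 / 6.59 = 0.0455 V⁻¹.

λ = 0.0455 V⁻¹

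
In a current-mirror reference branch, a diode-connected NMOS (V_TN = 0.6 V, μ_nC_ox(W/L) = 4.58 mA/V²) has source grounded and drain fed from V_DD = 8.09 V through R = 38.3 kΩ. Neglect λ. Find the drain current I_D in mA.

With gate tied to drain, V_GS = V_DS ≥ V_GS − V_TN, so the device is in saturation.
KCL at the drain: ½ k_n (V_GS − V_TN)² = (V_DD − V_GS)/R.
Let x = V_GS − 0.6. Then 87.7 x² + x − 7.49 = 0, giving x = 0.287 V (positive root), so V_GS = 0.887 V.
I_D = (V_DD − V_GS)/R = (8.09 − 0.887) / 38.3 = 0.188 mA.

I_D = 0.188 mA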